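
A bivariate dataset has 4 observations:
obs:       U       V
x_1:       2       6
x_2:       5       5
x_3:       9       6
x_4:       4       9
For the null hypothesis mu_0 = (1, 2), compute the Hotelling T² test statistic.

Step 1 — sample mean vector:
  mean(U) = (2 + 5 + 9 + 4) / 4 = 20/4 = 5
  mean(V) = (6 + 5 + 6 + 9) / 4 = 26/4 = 6.5
  x̄ = (5, 6.5),  deviation x̄ - mu_0 = (5, 6.5) - (1, 2) = (4, 4.5).

Step 2 — sample covariance matrix, S[i,j] = (1/(n-1)) · Σ_k (x_{k,i} - mean_i) · (x_{k,j} - mean_j), divisor n-1 = 3:
  S[U,U] = ((-3)·(-3) + (0)·(0) + (4)·(4) + (-1)·(-1)) / 3 = 26/3 = 8.6667
  S[U,V] = ((-3)·(-0.5) + (0)·(-1.5) + (4)·(-0.5) + (-1)·(2.5)) / 3 = -3/3 = -1
  S[V,V] = ((-0.5)·(-0.5) + (-1.5)·(-1.5) + (-0.5)·(-0.5) + (2.5)·(2.5)) / 3 = 9/3 = 3
  S = [[8.6667, -1],
 [-1, 3]].

Step 3 — invert S. det(S) = 8.6667·3 - (-1)² = 25.
  S^{-1} = (1/det) · [[d, -b], [-b, a]] = [[0.12, 0.04],
 [0.04, 0.3467]].

Step 4 — quadratic form (x̄ - mu_0)^T · S^{-1} · (x̄ - mu_0):
  S^{-1} · (x̄ - mu_0) = (0.66, 1.72),
  (x̄ - mu_0)^T · [...] = (4)·(0.66) + (4.5)·(1.72) = 10.38.

Step 5 — scale by n: T² = 4 · 10.38 = 41.52.

T² ≈ 41.52


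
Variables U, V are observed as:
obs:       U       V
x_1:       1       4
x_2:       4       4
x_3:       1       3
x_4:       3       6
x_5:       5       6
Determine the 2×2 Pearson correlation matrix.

Step 1 — column means:
  mean(U) = (1 + 4 + 1 + 3 + 5) / 5 = 14/5 = 2.8
  mean(V) = (4 + 4 + 3 + 6 + 6) / 5 = 23/5 = 4.6

Step 2 — sample variances and covariances s[i,j] = (1/(n-1)) · Σ_k (x_{k,i} - mean_i) · (x_{k,j} - mean_j), with n-1 = 4:
  s[U,U] = ((-1.8)·(-1.8) + (1.2)·(1.2) + (-1.8)·(-1.8) + (0.2)·(0.2) + (2.2)·(2.2)) / 4 = 12.8/4 = 3.2
  s[U,V] = ((-1.8)·(-0.6) + (1.2)·(-0.6) + (-1.8)·(-1.6) + (0.2)·(1.4) + (2.2)·(1.4)) / 4 = 6.6/4 = 1.65
  s[V,V] = ((-0.6)·(-0.6) + (-0.6)·(-0.6) + (-1.6)·(-1.6) + (1.4)·(1.4) + (1.4)·(1.4)) / 4 = 7.2/4 = 1.8
  Sample standard deviations s_i = √(s[i,i]):
  s(U) = √(3.2) = 1.7889
  s(V) = √(1.8) = 1.3416

Step 3 — r_{ij} = s_{ij} / (s_i · s_j):
  r[U,U] = 1 (diagonal).
  r[U,V] = 1.65 / (1.7889 · 1.3416) = 1.65 / 2.4 = 0.6875
  r[V,V] = 1 (diagonal).

R is symmetric with unit diagonal. Assembling:

R = [[1, 0.6875],
 [0.6875, 1]]


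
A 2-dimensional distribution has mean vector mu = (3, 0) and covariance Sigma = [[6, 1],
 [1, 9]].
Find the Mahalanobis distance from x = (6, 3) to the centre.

Step 1 — centre the observation: (x - mu) = (3, 3).

Step 2 — invert Sigma. det(Sigma) = 6·9 - (1)² = 53.
  Sigma^{-1} = (1/det) · [[d, -b], [-b, a]] = [[0.1698, -0.0189],
 [-0.0189, 0.1132]].

Step 3 — form the quadratic (x - mu)^T · Sigma^{-1} · (x - mu):
  Sigma^{-1} · (x - mu) = (0.4528, 0.283).
  (x - mu)^T · [Sigma^{-1} · (x - mu)] = (3)·(0.4528) + (3)·(0.283) = 2.2075.

Step 4 — take square root: d = √(2.2075) ≈ 1.4858.

d(x, mu) = √(2.2075) ≈ 1.4858


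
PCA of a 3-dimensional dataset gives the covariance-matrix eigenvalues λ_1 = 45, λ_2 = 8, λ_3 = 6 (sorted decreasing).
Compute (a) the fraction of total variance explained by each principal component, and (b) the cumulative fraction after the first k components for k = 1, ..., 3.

Step 1 — total variance = trace(Sigma) = Σ λ_i = 45 + 8 + 6 = 59.

Step 2 — fraction explained by component i = λ_i / Σ λ:
  PC1: 45/59 = 0.7627
  PC2: 8/59 = 0.1356
  PC3: 6/59 = 0.1017

Step 3 — cumulative fraction after k components = (λ_1 + ... + λ_k) / Σ λ:
  k = 1: 45/59 = 0.7627
  k = 2: (45 + 8)/59 = 53/59 = 0.8983
  k = 3: (45 + 8 + 6)/59 = 59/59 = 1

Summary (fraction, with percent):

explained: PC1 0.7627 (76.27%), PC2 0.1356 (13.56%), PC3 0.1017 (10.17%);  cumulative: 0.7627, 0.8983, 1


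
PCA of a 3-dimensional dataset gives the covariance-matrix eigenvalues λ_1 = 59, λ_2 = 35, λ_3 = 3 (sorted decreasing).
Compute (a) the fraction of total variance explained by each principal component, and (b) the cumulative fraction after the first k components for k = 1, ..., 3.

Step 1 — total variance = trace(Sigma) = Σ λ_i = 59 + 35 + 3 = 97.

Step 2 — fraction explained by component i = λ_i / Σ λ:
  PC1: 59/97 = 0.6082
  PC2: 35/97 = 0.3608
  PC3: 3/97 = 0.0309

Step 3 — cumulative fraction after k components = (λ_1 + ... + λ_k) / Σ λ:
  k = 1: 59/97 = 0.6082
  k = 2: (59 + 35)/97 = 94/97 = 0.9691
  k = 3: (59 + 35 + 3)/97 = 97/97 = 1

Summary (fraction, with percent):

explained: PC1 0.6082 (60.82%), PC2 0.3608 (36.08%), PC3 0.0309 (3.09%);  cumulative: 0.6082, 0.9691, 1


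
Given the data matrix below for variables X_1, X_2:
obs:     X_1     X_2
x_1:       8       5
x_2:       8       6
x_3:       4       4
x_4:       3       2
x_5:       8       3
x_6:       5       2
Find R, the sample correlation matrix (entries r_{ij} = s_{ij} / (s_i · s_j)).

Step 1 — column means:
  mean(X_1) = (8 + 8 + 4 + 3 + 8 + 5) / 6 = 36/6 = 6
  mean(X_2) = (5 + 6 + 4 + 2 + 3 + 2) / 6 = 22/6 = 3.6667

Step 2 — sample variances and covariances s[i,j] = (1/(n-1)) · Σ_k (x_{k,i} - mean_i) · (x_{k,j} - mean_j), with n-1 = 5:
  s[X_1,X_1] = ((2)·(2) + (2)·(2) + (-2)·(-2) + (-3)·(-3) + (2)·(2) + (-1)·(-1)) / 5 = 26/5 = 5.2
  s[X_1,X_2] = ((2)·(1.3333) + (2)·(2.3333) + (-2)·(0.3333) + (-3)·(-1.6667) + (2)·(-0.6667) + (-1)·(-1.6667)) / 5 = 12/5 = 2.4
  s[X_2,X_2] = ((1.3333)·(1.3333) + (2.3333)·(2.3333) + (0.3333)·(0.3333) + (-1.6667)·(-1.6667) + (-0.6667)·(-0.6667) + (-1.6667)·(-1.6667)) / 5 = 13.3333/5 = 2.6667
  Sample standard deviations s_i = √(s[i,i]):
  s(X_1) = √(5.2) = 2.2804
  s(X_2) = √(2.6667) = 1.633

Step 3 — r_{ij} = s_{ij} / (s_i · s_j):
  r[X_1,X_1] = 1 (diagonal).
  r[X_1,X_2] = 2.4 / (2.2804 · 1.633) = 2.4 / 3.7238 = 0.6445
  r[X_2,X_2] = 1 (diagonal).

R is symmetric with unit diagonal. Assembling:

R = [[1, 0.6445],
 [0.6445, 1]]


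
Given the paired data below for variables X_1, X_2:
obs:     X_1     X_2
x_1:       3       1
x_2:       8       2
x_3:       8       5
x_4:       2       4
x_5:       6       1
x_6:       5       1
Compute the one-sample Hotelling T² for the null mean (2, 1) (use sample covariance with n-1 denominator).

Step 1 — sample mean vector:
  mean(X_1) = (3 + 8 + 8 + 2 + 6 + 5) / 6 = 32/6 = 5.3333
  mean(X_2) = (1 + 2 + 5 + 4 + 1 + 1) / 6 = 14/6 = 2.3333
  x̄ = (5.3333, 2.3333),  deviation x̄ - mu_0 = (5.3333, 2.3333) - (2, 1) = (3.3333, 1.3333).

Step 2 — sample covariance matrix, S[i,j] = (1/(n-1)) · Σ_k (x_{k,i} - mean_i) · (x_{k,j} - mean_j), divisor n-1 = 5:
  S[X_1,X_1] = ((-2.3333)·(-2.3333) + (2.6667)·(2.6667) + (2.6667)·(2.6667) + (-3.3333)·(-3.3333) + (0.6667)·(0.6667) + (-0.3333)·(-0.3333)) / 5 = 31.3333/5 = 6.2667
  S[X_1,X_2] = ((-2.3333)·(-1.3333) + (2.6667)·(-0.3333) + (2.6667)·(2.6667) + (-3.3333)·(1.6667) + (0.6667)·(-1.3333) + (-0.3333)·(-1.3333)) / 5 = 3.3333/5 = 0.6667
  S[X_2,X_2] = ((-1.3333)·(-1.3333) + (-0.3333)·(-0.3333) + (2.6667)·(2.6667) + (1.6667)·(1.6667) + (-1.3333)·(-1.3333) + (-1.3333)·(-1.3333)) / 5 = 15.3333/5 = 3.0667
  S = [[6.2667, 0.6667],
 [0.6667, 3.0667]].

Step 3 — invert S. det(S) = 6.2667·3.0667 - (0.6667)² = 18.7733.
  S^{-1} = (1/det) · [[d, -b], [-b, a]] = [[0.1634, -0.0355],
 [-0.0355, 0.3338]].

Step 4 — quadratic form (x̄ - mu_0)^T · S^{-1} · (x̄ - mu_0):
  S^{-1} · (x̄ - mu_0) = (0.4972, 0.3267),
  (x̄ - mu_0)^T · [...] = (3.3333)·(0.4972) + (1.3333)·(0.3267) = 2.0928.

Step 5 — scale by n: T² = 6 · 2.0928 = 12.5568.

T² ≈ 12.5568


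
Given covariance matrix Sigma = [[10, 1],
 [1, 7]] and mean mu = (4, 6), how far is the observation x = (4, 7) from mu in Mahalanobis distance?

Step 1 — centre the observation: (x - mu) = (0, 1).

Step 2 — invert Sigma. det(Sigma) = 10·7 - (1)² = 69.
  Sigma^{-1} = (1/det) · [[d, -b], [-b, a]] = [[0.1014, -0.0145],
 [-0.0145, 0.1449]].

Step 3 — form the quadratic (x - mu)^T · Sigma^{-1} · (x - mu):
  Sigma^{-1} · (x - mu) = (-0.0145, 0.1449).
  (x - mu)^T · [Sigma^{-1} · (x - mu)] = (0)·(-0.0145) + (1)·(0.1449) = 0.1449.

Step 4 — take square root: d = √(0.1449) ≈ 0.3807.

d(x, mu) = √(0.1449) ≈ 0.3807


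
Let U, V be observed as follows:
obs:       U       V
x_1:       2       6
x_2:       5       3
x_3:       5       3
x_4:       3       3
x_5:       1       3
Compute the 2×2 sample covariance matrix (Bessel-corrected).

Step 1 — column means:
  mean(U) = (2 + 5 + 5 + 3 + 1) / 5 = 16/5 = 3.2
  mean(V) = (6 + 3 + 3 + 3 + 3) / 5 = 18/5 = 3.6

Step 2 — sample covariance S[i,j] = (1/(n-1)) · Σ_k (x_{k,i} - mean_i) · (x_{k,j} - mean_j), with n-1 = 4.
  S[U,U] = ((-1.2)·(-1.2) + (1.8)·(1.8) + (1.8)·(1.8) + (-0.2)·(-0.2) + (-2.2)·(-2.2)) / 4 = 12.8/4 = 3.2
  S[U,V] = ((-1.2)·(2.4) + (1.8)·(-0.6) + (1.8)·(-0.6) + (-0.2)·(-0.6) + (-2.2)·(-0.6)) / 4 = -3.6/4 = -0.9
  S[V,V] = ((2.4)·(2.4) + (-0.6)·(-0.6) + (-0.6)·(-0.6) + (-0.6)·(-0.6) + (-0.6)·(-0.6)) / 4 = 7.2/4 = 1.8

S is symmetric (S[j,i] = S[i,j]). Assembling:

S = [[3.2, -0.9],
 [-0.9, 1.8]]


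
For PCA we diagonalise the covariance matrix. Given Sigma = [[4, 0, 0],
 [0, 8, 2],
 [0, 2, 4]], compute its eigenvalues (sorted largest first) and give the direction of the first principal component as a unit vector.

Step 1 — characteristic polynomial p(λ) = det(λI - Sigma) = λ³ - tr·λ² + c_1·λ - det, where tr = trace, c_1 = sum of the principal 2×2 minors, det = det(Sigma):
  tr = 4 + 8 + 4 = 16,
  c_1 = (4·8 - (0)²) + (4·4 - (0)²) + (8·4 - (2)²) = 32 + 16 + 28 = 76,
  det = 4·(8·4 - (2)²) - (0)·((0)·4 - (2)·(0)) + (0)·((0)·(2) - 8·(0)) = 4·(28) - (0)·(0) + (0)·(0) = 112.
  So p(λ) = λ³ - 16λ² + 76λ - 112.
Step 2 — look for an integer root (rational root theorem: any rational root is an integer divisor of 112). Testing λ = 4:
  p(4) = 64 - 256 + 304 - 112 = 0  ✓
  Dividing out (λ - 4): p(λ) = (λ - 4)(λ² - 12λ + 28).
Step 3 — remaining eigenvalues from the quadratic λ² - 12λ + 28 = 0:
  Δ = 12² - 4·28 = 144 - 112 = 32,  λ = (12 ± √32)/2 = (12 ± 5.6569)/2 ≈ 8.8284 or 3.1716.
  Sorted: λ_1 = 8.8284,  λ_2 = 4,  λ_3 = 3.1716  (check: sum = 16 = tr ✓).

Step 4 — unit eigenvector for λ_1 ≈ 8.8284: v spans the null space of (Sigma - λ_1 I), whose rows are
  r_1 = (-4.8284, 0, 0),  r_2 = (0, -0.8284, 2),  r_3 = (0, 2, -4.8284).
  v is orthogonal to every row, so take v ∝ r_1 × r_2 = ((0)·(2) - (0)·(-0.8284), (0)·(0) - (-4.8284)·(2), (-4.8284)·(-0.8284) - (0)·(0)) ≈ (0, 9.6569, 4).
  Let u = (0, 9.6569, 4).
  ||u|| = √((0)² + (9.6569)² + (4)²) = √(109.2548) ≈ 10.4525,  v_1 = u/||u|| ≈ (0, 0.9239, 0.3827) (||v_1|| = 1).

λ_1 = 8.8284,  λ_2 = 4,  λ_3 = 3.1716;  v_1 ≈ (0, 0.9239, 0.3827)


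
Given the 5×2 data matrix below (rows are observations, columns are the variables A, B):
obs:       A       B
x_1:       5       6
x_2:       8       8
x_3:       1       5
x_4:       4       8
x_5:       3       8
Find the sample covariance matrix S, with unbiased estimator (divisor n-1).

Step 1 — column means:
  mean(A) = (5 + 8 + 1 + 4 + 3) / 5 = 21/5 = 4.2
  mean(B) = (6 + 8 + 5 + 8 + 8) / 5 = 35/5 = 7

Step 2 — sample covariance S[i,j] = (1/(n-1)) · Σ_k (x_{k,i} - mean_i) · (x_{k,j} - mean_j), with n-1 = 4.
  S[A,A] = ((0.8)·(0.8) + (3.8)·(3.8) + (-3.2)·(-3.2) + (-0.2)·(-0.2) + (-1.2)·(-1.2)) / 4 = 26.8/4 = 6.7
  S[A,B] = ((0.8)·(-1) + (3.8)·(1) + (-3.2)·(-2) + (-0.2)·(1) + (-1.2)·(1)) / 4 = 8/4 = 2
  S[B,B] = ((-1)·(-1) + (1)·(1) + (-2)·(-2) + (1)·(1) + (1)·(1)) / 4 = 8/4 = 2

S is symmetric (S[j,i] = S[i,j]). Assembling:

S = [[6.7, 2],
 [2, 2]]


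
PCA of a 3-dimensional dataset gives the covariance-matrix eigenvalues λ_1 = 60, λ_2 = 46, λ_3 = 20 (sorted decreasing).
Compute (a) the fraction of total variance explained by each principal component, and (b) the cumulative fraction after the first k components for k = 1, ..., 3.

Step 1 — total variance = trace(Sigma) = Σ λ_i = 60 + 46 + 20 = 126.

Step 2 — fraction explained by component i = λ_i / Σ λ:
  PC1: 60/126 = 0.4762
  PC2: 46/126 = 0.3651
  PC3: 20/126 = 0.1587

Step 3 — cumulative fraction after k components = (λ_1 + ... + λ_k) / Σ λ:
  k = 1: 60/126 = 0.4762
  k = 2: (60 + 46)/126 = 106/126 = 0.8413
  k = 3: (60 + 46 + 20)/126 = 126/126 = 1

Summary (fraction, with percent):

explained: PC1 0.4762 (47.62%), PC2 0.3651 (36.51%), PC3 0.1587 (15.87%);  cumulative: 0.4762, 0.8413, 1


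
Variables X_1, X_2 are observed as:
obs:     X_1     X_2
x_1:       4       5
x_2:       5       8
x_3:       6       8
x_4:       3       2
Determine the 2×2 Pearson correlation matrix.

Step 1 — column means:
  mean(X_1) = (4 + 5 + 6 + 3) / 4 = 18/4 = 4.5
  mean(X_2) = (5 + 8 + 8 + 2) / 4 = 23/4 = 5.75

Step 2 — sample variances and covariances s[i,j] = (1/(n-1)) · Σ_k (x_{k,i} - mean_i) · (x_{k,j} - mean_j), with n-1 = 3:
  s[X_1,X_1] = ((-0.5)·(-0.5) + (0.5)·(0.5) + (1.5)·(1.5) + (-1.5)·(-1.5)) / 3 = 5/3 = 1.6667
  s[X_1,X_2] = ((-0.5)·(-0.75) + (0.5)·(2.25) + (1.5)·(2.25) + (-1.5)·(-3.75)) / 3 = 10.5/3 = 3.5
  s[X_2,X_2] = ((-0.75)·(-0.75) + (2.25)·(2.25) + (2.25)·(2.25) + (-3.75)·(-3.75)) / 3 = 24.75/3 = 8.25
  Sample standard deviations s_i = √(s[i,i]):
  s(X_1) = √(1.6667) = 1.291
  s(X_2) = √(8.25) = 2.8723

Step 3 — r_{ij} = s_{ij} / (s_i · s_j):
  r[X_1,X_1] = 1 (diagonal).
  r[X_1,X_2] = 3.5 / (1.291 · 2.8723) = 3.5 / 3.7081 = 0.9439
  r[X_2,X_2] = 1 (diagonal).

R is symmetric with unit diagonal. Assembling:

R = [[1, 0.9439],
 [0.9439, 1]]


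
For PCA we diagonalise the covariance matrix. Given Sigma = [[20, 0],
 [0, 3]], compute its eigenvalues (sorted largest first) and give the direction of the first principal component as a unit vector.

Step 1 — characteristic polynomial of 2×2 Sigma:
  det(Sigma - λI) = λ² - trace · λ + det = 0.
  trace = 20 + 3 = 23, det = 20·3 - (0)² = 60.
Step 2 — discriminant:
  Δ = trace² - 4·det = 529 - 240 = 289.
Step 3 — eigenvalues:
  λ = (trace ± √Δ)/2 = (23 ± 17)/2,
  λ_1 = 20,  λ_2 = 3.

Step 4 — unit eigenvector for λ_1: Sigma is diagonal, so its eigenvectors are the coordinate axes. λ_1 = 20 is the diagonal entry on the first coordinate axis, hence
  v_1 = (1, 0) (||v_1|| = 1).

λ_1 = 20,  λ_2 = 3;  v_1 ≈ (1, 0)


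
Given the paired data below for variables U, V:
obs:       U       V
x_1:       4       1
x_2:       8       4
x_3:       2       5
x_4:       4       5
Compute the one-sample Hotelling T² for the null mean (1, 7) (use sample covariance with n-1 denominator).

Step 1 — sample mean vector:
  mean(U) = (4 + 8 + 2 + 4) / 4 = 18/4 = 4.5
  mean(V) = (1 + 4 + 5 + 5) / 4 = 15/4 = 3.75
  x̄ = (4.5, 3.75),  deviation x̄ - mu_0 = (4.5, 3.75) - (1, 7) = (3.5, -3.25).

Step 2 — sample covariance matrix, S[i,j] = (1/(n-1)) · Σ_k (x_{k,i} - mean_i) · (x_{k,j} - mean_j), divisor n-1 = 3:
  S[U,U] = ((-0.5)·(-0.5) + (3.5)·(3.5) + (-2.5)·(-2.5) + (-0.5)·(-0.5)) / 3 = 19/3 = 6.3333
  S[U,V] = ((-0.5)·(-2.75) + (3.5)·(0.25) + (-2.5)·(1.25) + (-0.5)·(1.25)) / 3 = -1.5/3 = -0.5
  S[V,V] = ((-2.75)·(-2.75) + (0.25)·(0.25) + (1.25)·(1.25) + (1.25)·(1.25)) / 3 = 10.75/3 = 3.5833
  S = [[6.3333, -0.5],
 [-0.5, 3.5833]].

Step 3 — invert S. det(S) = 6.3333·3.5833 - (-0.5)² = 22.4444.
  S^{-1} = (1/det) · [[d, -b], [-b, a]] = [[0.1597, 0.0223],
 [0.0223, 0.2822]].

Step 4 — quadratic form (x̄ - mu_0)^T · S^{-1} · (x̄ - mu_0):
  S^{-1} · (x̄ - mu_0) = (0.4864, -0.8391),
  (x̄ - mu_0)^T · [...] = (3.5)·(0.4864) + (-3.25)·(-0.8391) = 4.4295.

Step 5 — scale by n: T² = 4 · 4.4295 = 17.7178.

T² ≈ 17.7178


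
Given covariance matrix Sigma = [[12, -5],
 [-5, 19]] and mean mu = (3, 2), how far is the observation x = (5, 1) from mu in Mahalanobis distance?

Step 1 — centre the observation: (x - mu) = (2, -1).

Step 2 — invert Sigma. det(Sigma) = 12·19 - (-5)² = 203.
  Sigma^{-1} = (1/det) · [[d, -b], [-b, a]] = [[0.0936, 0.0246],
 [0.0246, 0.0591]].

Step 3 — form the quadratic (x - mu)^T · Sigma^{-1} · (x - mu):
  Sigma^{-1} · (x - mu) = (0.1626, -0.0099).
  (x - mu)^T · [Sigma^{-1} · (x - mu)] = (2)·(0.1626) + (-1)·(-0.0099) = 0.335.

Step 4 — take square root: d = √(0.335) ≈ 0.5788.

d(x, mu) = √(0.335) ≈ 0.5788


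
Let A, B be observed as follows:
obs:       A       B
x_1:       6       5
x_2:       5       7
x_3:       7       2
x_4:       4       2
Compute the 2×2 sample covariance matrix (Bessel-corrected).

Step 1 — column means:
  mean(A) = (6 + 5 + 7 + 4) / 4 = 22/4 = 5.5
  mean(B) = (5 + 7 + 2 + 2) / 4 = 16/4 = 4

Step 2 — sample covariance S[i,j] = (1/(n-1)) · Σ_k (x_{k,i} - mean_i) · (x_{k,j} - mean_j), with n-1 = 3.
  S[A,A] = ((0.5)·(0.5) + (-0.5)·(-0.5) + (1.5)·(1.5) + (-1.5)·(-1.5)) / 3 = 5/3 = 1.6667
  S[A,B] = ((0.5)·(1) + (-0.5)·(3) + (1.5)·(-2) + (-1.5)·(-2)) / 3 = -1/3 = -0.3333
  S[B,B] = ((1)·(1) + (3)·(3) + (-2)·(-2) + (-2)·(-2)) / 3 = 18/3 = 6

S is symmetric (S[j,i] = S[i,j]). Assembling:

S = [[1.6667, -0.3333],
 [-0.3333, 6]]


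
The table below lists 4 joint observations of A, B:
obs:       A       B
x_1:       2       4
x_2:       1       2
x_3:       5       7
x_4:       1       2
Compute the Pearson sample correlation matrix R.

Step 1 — column means:
  mean(A) = (2 + 1 + 5 + 1) / 4 = 9/4 = 2.25
  mean(B) = (4 + 2 + 7 + 2) / 4 = 15/4 = 3.75

Step 2 — sample variances and covariances s[i,j] = (1/(n-1)) · Σ_k (x_{k,i} - mean_i) · (x_{k,j} - mean_j), with n-1 = 3:
  s[A,A] = ((-0.25)·(-0.25) + (-1.25)·(-1.25) + (2.75)·(2.75) + (-1.25)·(-1.25)) / 3 = 10.75/3 = 3.5833
  s[A,B] = ((-0.25)·(0.25) + (-1.25)·(-1.75) + (2.75)·(3.25) + (-1.25)·(-1.75)) / 3 = 13.25/3 = 4.4167
  s[B,B] = ((0.25)·(0.25) + (-1.75)·(-1.75) + (3.25)·(3.25) + (-1.75)·(-1.75)) / 3 = 16.75/3 = 5.5833
  Sample standard deviations s_i = √(s[i,i]):
  s(A) = √(3.5833) = 1.893
  s(B) = √(5.5833) = 2.3629

Step 3 — r_{ij} = s_{ij} / (s_i · s_j):
  r[A,A] = 1 (diagonal).
  r[A,B] = 4.4167 / (1.893 · 2.3629) = 4.4167 / 4.4729 = 0.9874
  r[B,B] = 1 (diagonal).

R is symmetric with unit diagonal. Assembling:

R = [[1, 0.9874],
 [0.9874, 1]]


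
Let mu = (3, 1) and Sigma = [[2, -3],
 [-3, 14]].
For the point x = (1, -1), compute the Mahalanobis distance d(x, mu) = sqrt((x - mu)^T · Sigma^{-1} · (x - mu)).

Step 1 — centre the observation: (x - mu) = (-2, -2).

Step 2 — invert Sigma. det(Sigma) = 2·14 - (-3)² = 19.
  Sigma^{-1} = (1/det) · [[d, -b], [-b, a]] = [[0.7368, 0.1579],
 [0.1579, 0.1053]].

Step 3 — form the quadratic (x - mu)^T · Sigma^{-1} · (x - mu):
  Sigma^{-1} · (x - mu) = (-1.7895, -0.5263).
  (x - mu)^T · [Sigma^{-1} · (x - mu)] = (-2)·(-1.7895) + (-2)·(-0.5263) = 4.6316.

Step 4 — take square root: d = √(4.6316) ≈ 2.1521.

d(x, mu) = √(4.6316) ≈ 2.1521


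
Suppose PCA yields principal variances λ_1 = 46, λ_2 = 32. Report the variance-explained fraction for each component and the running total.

Step 1 — total variance = trace(Sigma) = Σ λ_i = 46 + 32 = 78.

Step 2 — fraction explained by component i = λ_i / Σ λ:
  PC1: 46/78 = 0.5897
  PC2: 32/78 = 0.4103

Step 3 — cumulative fraction after k components = (λ_1 + ... + λ_k) / Σ λ:
  k = 1: 46/78 = 0.5897
  k = 2: (46 + 32)/78 = 78/78 = 1

Summary (fraction, with percent):

explained: PC1 0.5897 (58.97%), PC2 0.4103 (41.03%);  cumulative: 0.5897, 1


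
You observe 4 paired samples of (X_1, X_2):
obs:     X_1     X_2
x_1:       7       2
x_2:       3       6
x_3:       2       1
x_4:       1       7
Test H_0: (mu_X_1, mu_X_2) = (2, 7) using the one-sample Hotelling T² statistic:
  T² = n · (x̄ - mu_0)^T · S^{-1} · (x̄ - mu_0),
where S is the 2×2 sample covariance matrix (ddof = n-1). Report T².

Step 1 — sample mean vector:
  mean(X_1) = (7 + 3 + 2 + 1) / 4 = 13/4 = 3.25
  mean(X_2) = (2 + 6 + 1 + 7) / 4 = 16/4 = 4
  x̄ = (3.25, 4),  deviation x̄ - mu_0 = (3.25, 4) - (2, 7) = (1.25, -3).

Step 2 — sample covariance matrix, S[i,j] = (1/(n-1)) · Σ_k (x_{k,i} - mean_i) · (x_{k,j} - mean_j), divisor n-1 = 3:
  S[X_1,X_1] = ((3.75)·(3.75) + (-0.25)·(-0.25) + (-1.25)·(-1.25) + (-2.25)·(-2.25)) / 3 = 20.75/3 = 6.9167
  S[X_1,X_2] = ((3.75)·(-2) + (-0.25)·(2) + (-1.25)·(-3) + (-2.25)·(3)) / 3 = -11/3 = -3.6667
  S[X_2,X_2] = ((-2)·(-2) + (2)·(2) + (-3)·(-3) + (3)·(3)) / 3 = 26/3 = 8.6667
  S = [[6.9167, -3.6667],
 [-3.6667, 8.6667]].

Step 3 — invert S. det(S) = 6.9167·8.6667 - (-3.6667)² = 46.5.
  S^{-1} = (1/det) · [[d, -b], [-b, a]] = [[0.1864, 0.0789],
 [0.0789, 0.1487]].

Step 4 — quadratic form (x̄ - mu_0)^T · S^{-1} · (x̄ - mu_0):
  S^{-1} · (x̄ - mu_0) = (-0.0036, -0.3477),
  (x̄ - mu_0)^T · [...] = (1.25)·(-0.0036) + (-3)·(-0.3477) = 1.0385.

Step 5 — scale by n: T² = 4 · 1.0385 = 4.1541.

T² ≈ 4.1541


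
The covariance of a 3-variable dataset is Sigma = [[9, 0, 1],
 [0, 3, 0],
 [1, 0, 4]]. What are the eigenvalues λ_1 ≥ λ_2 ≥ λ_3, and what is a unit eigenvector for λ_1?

Step 1 — characteristic polynomial p(λ) = det(λI - Sigma) = λ³ - tr·λ² + c_1·λ - det, where tr = trace, c_1 = sum of the principal 2×2 minors, det = det(Sigma):
  tr = 9 + 3 + 4 = 16,
  c_1 = (9·3 - (0)²) + (9·4 - (1)²) + (3·4 - (0)²) = 27 + 35 + 12 = 74,
  det = 9·(3·4 - (0)²) - (0)·((0)·4 - (0)·(1)) + (1)·((0)·(0) - 3·(1)) = 9·(12) - (0)·(0) + (1)·(-3) = 105.
  So p(λ) = λ³ - 16λ² + 74λ - 105.
Step 2 — look for an integer root (rational root theorem: any rational root is an integer divisor of 105). Testing λ = 3:
  p(3) = 27 - 144 + 222 - 105 = 0  ✓
  Dividing out (λ - 3): p(λ) = (λ - 3)(λ² - 13λ + 35).
Step 3 — remaining eigenvalues from the quadratic λ² - 13λ + 35 = 0:
  Δ = 13² - 4·35 = 169 - 140 = 29,  λ = (13 ± √29)/2 = (13 ± 5.3852)/2 ≈ 9.1926 or 3.8074.
  Sorted: λ_1 = 9.1926,  λ_2 = 3.8074,  λ_3 = 3  (check: sum = 16 = tr ✓).

Step 4 — unit eigenvector for λ_1 ≈ 9.1926: v spans the null space of (Sigma - λ_1 I), whose rows are
  r_1 = (-0.1926, 0, 1),  r_2 = (0, -6.1926, 0),  r_3 = (1, 0, -5.1926).
  v is orthogonal to every row, so take v ∝ r_1 × r_2 = ((0)·(0) - (1)·(-6.1926), (1)·(0) - (-0.1926)·(0), (-0.1926)·(-6.1926) - (0)·(0)) ≈ (6.1926, 0, 1.1926).
  Let u = (6.1926, 0, 1.1926).
  ||u|| = √((6.1926)² + (0)² + (1.1926)²) = √(39.7703) ≈ 6.3064,  v_1 = u/||u|| ≈ (0.982, 0, 0.1891) (||v_1|| = 1).

λ_1 = 9.1926,  λ_2 = 3.8074,  λ_3 = 3;  v_1 ≈ (0.982, 0, 0.1891)


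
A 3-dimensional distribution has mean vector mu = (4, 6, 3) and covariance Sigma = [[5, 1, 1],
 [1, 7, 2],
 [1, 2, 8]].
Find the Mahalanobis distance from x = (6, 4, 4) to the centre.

Step 1 — centre the observation: (x - mu) = (2, -2, 1).

Step 2 — invert Sigma (cofactor / det for 3×3, or solve directly):
  Sigma^{-1} = [[0.2088, -0.0241, -0.0201],
 [-0.0241, 0.1566, -0.0361],
 [-0.0201, -0.0361, 0.1365]].

Step 3 — form the quadratic (x - mu)^T · Sigma^{-1} · (x - mu):
  Sigma^{-1} · (x - mu) = (0.4458, -0.3976, 0.1687).
  (x - mu)^T · [Sigma^{-1} · (x - mu)] = (2)·(0.4458) + (-2)·(-0.3976) + (1)·(0.1687) = 1.8554.

Step 4 — take square root: d = √(1.8554) ≈ 1.3621.

d(x, mu) = √(1.8554) ≈ 1.3621


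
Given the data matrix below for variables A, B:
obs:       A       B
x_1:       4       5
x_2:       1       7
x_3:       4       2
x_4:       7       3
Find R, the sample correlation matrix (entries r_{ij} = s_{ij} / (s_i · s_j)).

Step 1 — column means:
  mean(A) = (4 + 1 + 4 + 7) / 4 = 16/4 = 4
  mean(B) = (5 + 7 + 2 + 3) / 4 = 17/4 = 4.25

Step 2 — sample variances and covariances s[i,j] = (1/(n-1)) · Σ_k (x_{k,i} - mean_i) · (x_{k,j} - mean_j), with n-1 = 3:
  s[A,A] = ((0)·(0) + (-3)·(-3) + (0)·(0) + (3)·(3)) / 3 = 18/3 = 6
  s[A,B] = ((0)·(0.75) + (-3)·(2.75) + (0)·(-2.25) + (3)·(-1.25)) / 3 = -12/3 = -4
  s[B,B] = ((0.75)·(0.75) + (2.75)·(2.75) + (-2.25)·(-2.25) + (-1.25)·(-1.25)) / 3 = 14.75/3 = 4.9167
  Sample standard deviations s_i = √(s[i,i]):
  s(A) = √(6) = 2.4495
  s(B) = √(4.9167) = 2.2174

Step 3 — r_{ij} = s_{ij} / (s_i · s_j):
  r[A,A] = 1 (diagonal).
  r[A,B] = -4 / (2.4495 · 2.2174) = -4 / 5.4314 = -0.7365
  r[B,B] = 1 (diagonal).

R is symmetric with unit diagonal. Assembling:

R = [[1, -0.7365],
 [-0.7365, 1]]


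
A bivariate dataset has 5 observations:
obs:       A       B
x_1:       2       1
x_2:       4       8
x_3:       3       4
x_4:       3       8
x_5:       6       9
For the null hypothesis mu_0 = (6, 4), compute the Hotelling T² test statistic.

Step 1 — sample mean vector:
  mean(A) = (2 + 4 + 3 + 3 + 6) / 5 = 18/5 = 3.6
  mean(B) = (1 + 8 + 4 + 8 + 9) / 5 = 30/5 = 6
  x̄ = (3.6, 6),  deviation x̄ - mu_0 = (3.6, 6) - (6, 4) = (-2.4, 2).

Step 2 — sample covariance matrix, S[i,j] = (1/(n-1)) · Σ_k (x_{k,i} - mean_i) · (x_{k,j} - mean_j), divisor n-1 = 4:
  S[A,A] = ((-1.6)·(-1.6) + (0.4)·(0.4) + (-0.6)·(-0.6) + (-0.6)·(-0.6) + (2.4)·(2.4)) / 4 = 9.2/4 = 2.3
  S[A,B] = ((-1.6)·(-5) + (0.4)·(2) + (-0.6)·(-2) + (-0.6)·(2) + (2.4)·(3)) / 4 = 16/4 = 4
  S[B,B] = ((-5)·(-5) + (2)·(2) + (-2)·(-2) + (2)·(2) + (3)·(3)) / 4 = 46/4 = 11.5
  S = [[2.3, 4],
 [4, 11.5]].

Step 3 — invert S. det(S) = 2.3·11.5 - (4)² = 10.45.
  S^{-1} = (1/det) · [[d, -b], [-b, a]] = [[1.1005, -0.3828],
 [-0.3828, 0.2201]].

Step 4 — quadratic form (x̄ - mu_0)^T · S^{-1} · (x̄ - mu_0):
  S^{-1} · (x̄ - mu_0) = (-3.4067, 1.3589),
  (x̄ - mu_0)^T · [...] = (-2.4)·(-3.4067) + (2)·(1.3589) = 10.8938.

Step 5 — scale by n: T² = 5 · 10.8938 = 54.4689.

T² ≈ 54.4689


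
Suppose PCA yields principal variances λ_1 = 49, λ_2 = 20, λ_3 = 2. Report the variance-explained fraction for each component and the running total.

Step 1 — total variance = trace(Sigma) = Σ λ_i = 49 + 20 + 2 = 71.

Step 2 — fraction explained by component i = λ_i / Σ λ:
  PC1: 49/71 = 0.6901
  PC2: 20/71 = 0.2817
  PC3: 2/71 = 0.0282

Step 3 — cumulative fraction after k components = (λ_1 + ... + λ_k) / Σ λ:
  k = 1: 49/71 = 0.6901
  k = 2: (49 + 20)/71 = 69/71 = 0.9718
  k = 3: (49 + 20 + 2)/71 = 71/71 = 1

Summary (fraction, with percent):

explained: PC1 0.6901 (69.01%), PC2 0.2817 (28.17%), PC3 0.0282 (2.82%);  cumulative: 0.6901, 0.9718, 1


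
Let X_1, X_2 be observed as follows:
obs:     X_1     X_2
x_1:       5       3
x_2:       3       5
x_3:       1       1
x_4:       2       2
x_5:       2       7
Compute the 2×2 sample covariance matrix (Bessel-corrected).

Step 1 — column means:
  mean(X_1) = (5 + 3 + 1 + 2 + 2) / 5 = 13/5 = 2.6
  mean(X_2) = (3 + 5 + 1 + 2 + 7) / 5 = 18/5 = 3.6

Step 2 — sample covariance S[i,j] = (1/(n-1)) · Σ_k (x_{k,i} - mean_i) · (x_{k,j} - mean_j), with n-1 = 4.
  S[X_1,X_1] = ((2.4)·(2.4) + (0.4)·(0.4) + (-1.6)·(-1.6) + (-0.6)·(-0.6) + (-0.6)·(-0.6)) / 4 = 9.2/4 = 2.3
  S[X_1,X_2] = ((2.4)·(-0.6) + (0.4)·(1.4) + (-1.6)·(-2.6) + (-0.6)·(-1.6) + (-0.6)·(3.4)) / 4 = 2.2/4 = 0.55
  S[X_2,X_2] = ((-0.6)·(-0.6) + (1.4)·(1.4) + (-2.6)·(-2.6) + (-1.6)·(-1.6) + (3.4)·(3.4)) / 4 = 23.2/4 = 5.8

S is symmetric (S[j,i] = S[i,j]). Assembling:

S = [[2.3, 0.55],
 [0.55, 5.8]]


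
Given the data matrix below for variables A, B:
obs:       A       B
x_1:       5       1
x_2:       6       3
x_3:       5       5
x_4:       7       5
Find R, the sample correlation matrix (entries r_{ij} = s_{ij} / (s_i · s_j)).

Step 1 — column means:
  mean(A) = (5 + 6 + 5 + 7) / 4 = 23/4 = 5.75
  mean(B) = (1 + 3 + 5 + 5) / 4 = 14/4 = 3.5

Step 2 — sample variances and covariances s[i,j] = (1/(n-1)) · Σ_k (x_{k,i} - mean_i) · (x_{k,j} - mean_j), with n-1 = 3:
  s[A,A] = ((-0.75)·(-0.75) + (0.25)·(0.25) + (-0.75)·(-0.75) + (1.25)·(1.25)) / 3 = 2.75/3 = 0.9167
  s[A,B] = ((-0.75)·(-2.5) + (0.25)·(-0.5) + (-0.75)·(1.5) + (1.25)·(1.5)) / 3 = 2.5/3 = 0.8333
  s[B,B] = ((-2.5)·(-2.5) + (-0.5)·(-0.5) + (1.5)·(1.5) + (1.5)·(1.5)) / 3 = 11/3 = 3.6667
  Sample standard deviations s_i = √(s[i,i]):
  s(A) = √(0.9167) = 0.9574
  s(B) = √(3.6667) = 1.9149

Step 3 — r_{ij} = s_{ij} / (s_i · s_j):
  r[A,A] = 1 (diagonal).
  r[A,B] = 0.8333 / (0.9574 · 1.9149) = 0.8333 / 1.8333 = 0.4545
  r[B,B] = 1 (diagonal).

R is symmetric with unit diagonal. Assembling:

R = [[1, 0.4545],
 [0.4545, 1]]


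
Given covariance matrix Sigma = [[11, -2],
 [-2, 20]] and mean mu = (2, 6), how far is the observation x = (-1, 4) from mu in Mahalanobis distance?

Step 1 — centre the observation: (x - mu) = (-3, -2).

Step 2 — invert Sigma. det(Sigma) = 11·20 - (-2)² = 216.
  Sigma^{-1} = (1/det) · [[d, -b], [-b, a]] = [[0.0926, 0.0093],
 [0.0093, 0.0509]].

Step 3 — form the quadratic (x - mu)^T · Sigma^{-1} · (x - mu):
  Sigma^{-1} · (x - mu) = (-0.2963, -0.1296).
  (x - mu)^T · [Sigma^{-1} · (x - mu)] = (-3)·(-0.2963) + (-2)·(-0.1296) = 1.1481.

Step 4 — take square root: d = √(1.1481) ≈ 1.0715.

d(x, mu) = √(1.1481) ≈ 1.0715


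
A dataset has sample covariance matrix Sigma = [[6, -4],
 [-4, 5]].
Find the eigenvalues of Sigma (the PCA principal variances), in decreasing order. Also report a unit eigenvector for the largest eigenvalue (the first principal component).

Step 1 — characteristic polynomial of 2×2 Sigma:
  det(Sigma - λI) = λ² - trace · λ + det = 0.
  trace = 6 + 5 = 11, det = 6·5 - (-4)² = 14.
Step 2 — discriminant:
  Δ = trace² - 4·det = 121 - 56 = 65.
Step 3 — eigenvalues:
  λ = (trace ± √Δ)/2 = (11 ± 8.0623)/2,
  λ_1 = 9.5311,  λ_2 = 1.4689.

Step 4 — unit eigenvector for λ_1: solve (Sigma - λ_1 I)v = 0. First row:
  (6 - 9.5311)·v_x + (-4)·v_y = 0, i.e. (-3.5311)·v_x + (-4)·v_y = 0,
  so v ∝ (b, λ_1 - a) = (-4, 3.5311); multiply by -1 so the first entry is positive: u = (4, -3.5311).
  ||u|| = √((4)² + (-3.5311)²) = √(28.4689) ≈ 5.3356,
  v_1 = u/||u|| ≈ (0.7497, -0.6618) (||v_1|| = 1).

λ_1 = 9.5311,  λ_2 = 1.4689;  v_1 ≈ (0.7497, -0.6618)


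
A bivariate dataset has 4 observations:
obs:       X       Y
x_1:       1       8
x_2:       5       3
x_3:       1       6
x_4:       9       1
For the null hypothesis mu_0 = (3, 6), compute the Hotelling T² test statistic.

Step 1 — sample mean vector:
  mean(X) = (1 + 5 + 1 + 9) / 4 = 16/4 = 4
  mean(Y) = (8 + 3 + 6 + 1) / 4 = 18/4 = 4.5
  x̄ = (4, 4.5),  deviation x̄ - mu_0 = (4, 4.5) - (3, 6) = (1, -1.5).

Step 2 — sample covariance matrix, S[i,j] = (1/(n-1)) · Σ_k (x_{k,i} - mean_i) · (x_{k,j} - mean_j), divisor n-1 = 3:
  S[X,X] = ((-3)·(-3) + (1)·(1) + (-3)·(-3) + (5)·(5)) / 3 = 44/3 = 14.6667
  S[X,Y] = ((-3)·(3.5) + (1)·(-1.5) + (-3)·(1.5) + (5)·(-3.5)) / 3 = -34/3 = -11.3333
  S[Y,Y] = ((3.5)·(3.5) + (-1.5)·(-1.5) + (1.5)·(1.5) + (-3.5)·(-3.5)) / 3 = 29/3 = 9.6667
  S = [[14.6667, -11.3333],
 [-11.3333, 9.6667]].

Step 3 — invert S. det(S) = 14.6667·9.6667 - (-11.3333)² = 13.3333.
  S^{-1} = (1/det) · [[d, -b], [-b, a]] = [[0.725, 0.85],
 [0.85, 1.1]].

Step 4 — quadratic form (x̄ - mu_0)^T · S^{-1} · (x̄ - mu_0):
  S^{-1} · (x̄ - mu_0) = (-0.55, -0.8),
  (x̄ - mu_0)^T · [...] = (1)·(-0.55) + (-1.5)·(-0.8) = 0.65.

Step 5 — scale by n: T² = 4 · 0.65 = 2.6.

T² ≈ 2.6


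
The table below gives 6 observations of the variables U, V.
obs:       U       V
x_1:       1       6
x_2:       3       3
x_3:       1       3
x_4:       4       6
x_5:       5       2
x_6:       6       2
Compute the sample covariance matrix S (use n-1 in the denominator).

Step 1 — column means:
  mean(U) = (1 + 3 + 1 + 4 + 5 + 6) / 6 = 20/6 = 3.3333
  mean(V) = (6 + 3 + 3 + 6 + 2 + 2) / 6 = 22/6 = 3.6667

Step 2 — sample covariance S[i,j] = (1/(n-1)) · Σ_k (x_{k,i} - mean_i) · (x_{k,j} - mean_j), with n-1 = 5.
  S[U,U] = ((-2.3333)·(-2.3333) + (-0.3333)·(-0.3333) + (-2.3333)·(-2.3333) + (0.6667)·(0.6667) + (1.6667)·(1.6667) + (2.6667)·(2.6667)) / 5 = 21.3333/5 = 4.2667
  S[U,V] = ((-2.3333)·(2.3333) + (-0.3333)·(-0.6667) + (-2.3333)·(-0.6667) + (0.6667)·(2.3333) + (1.6667)·(-1.6667) + (2.6667)·(-1.6667)) / 5 = -9.3333/5 = -1.8667
  S[V,V] = ((2.3333)·(2.3333) + (-0.6667)·(-0.6667) + (-0.6667)·(-0.6667) + (2.3333)·(2.3333) + (-1.6667)·(-1.6667) + (-1.6667)·(-1.6667)) / 5 = 17.3333/5 = 3.4667

S is symmetric (S[j,i] = S[i,j]). Assembling:

S = [[4.2667, -1.8667],
 [-1.8667, 3.4667]]


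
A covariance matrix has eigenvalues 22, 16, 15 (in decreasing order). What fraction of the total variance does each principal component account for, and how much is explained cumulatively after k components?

Step 1 — total variance = trace(Sigma) = Σ λ_i = 22 + 16 + 15 = 53.

Step 2 — fraction explained by component i = λ_i / Σ λ:
  PC1: 22/53 = 0.4151
  PC2: 16/53 = 0.3019
  PC3: 15/53 = 0.283

Step 3 — cumulative fraction after k components = (λ_1 + ... + λ_k) / Σ λ:
  k = 1: 22/53 = 0.4151
  k = 2: (22 + 16)/53 = 38/53 = 0.717
  k = 3: (22 + 16 + 15)/53 = 53/53 = 1

Summary (fraction, with percent):

explained: PC1 0.4151 (41.51%), PC2 0.3019 (30.19%), PC3 0.283 (28.3%);  cumulative: 0.4151, 0.717, 1


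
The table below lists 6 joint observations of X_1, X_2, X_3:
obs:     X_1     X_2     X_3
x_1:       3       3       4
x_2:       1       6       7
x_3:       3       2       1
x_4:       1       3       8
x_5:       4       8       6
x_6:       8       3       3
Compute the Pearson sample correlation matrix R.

Step 1 — column means:
  mean(X_1) = (3 + 1 + 3 + 1 + 4 + 8) / 6 = 20/6 = 3.3333
  mean(X_2) = (3 + 6 + 2 + 3 + 8 + 3) / 6 = 25/6 = 4.1667
  mean(X_3) = (4 + 7 + 1 + 8 + 6 + 3) / 6 = 29/6 = 4.8333

Step 2 — sample variances and covariances s[i,j] = (1/(n-1)) · Σ_k (x_{k,i} - mean_i) · (x_{k,j} - mean_j), with n-1 = 5:
  s[X_1,X_1] = ((-0.3333)·(-0.3333) + (-2.3333)·(-2.3333) + (-0.3333)·(-0.3333) + (-2.3333)·(-2.3333) + (0.6667)·(0.6667) + (4.6667)·(4.6667)) / 5 = 33.3333/5 = 6.6667
  s[X_1,X_2] = ((-0.3333)·(-1.1667) + (-2.3333)·(1.8333) + (-0.3333)·(-2.1667) + (-2.3333)·(-1.1667) + (0.6667)·(3.8333) + (4.6667)·(-1.1667)) / 5 = -3.3333/5 = -0.6667
  s[X_1,X_3] = ((-0.3333)·(-0.8333) + (-2.3333)·(2.1667) + (-0.3333)·(-3.8333) + (-2.3333)·(3.1667) + (0.6667)·(1.1667) + (4.6667)·(-1.8333)) / 5 = -18.6667/5 = -3.7333
  s[X_2,X_2] = ((-1.1667)·(-1.1667) + (1.8333)·(1.8333) + (-2.1667)·(-2.1667) + (-1.1667)·(-1.1667) + (3.8333)·(3.8333) + (-1.1667)·(-1.1667)) / 5 = 26.8333/5 = 5.3667
  s[X_2,X_3] = ((-1.1667)·(-0.8333) + (1.8333)·(2.1667) + (-2.1667)·(-3.8333) + (-1.1667)·(3.1667) + (3.8333)·(1.1667) + (-1.1667)·(-1.8333)) / 5 = 16.1667/5 = 3.2333
  s[X_3,X_3] = ((-0.8333)·(-0.8333) + (2.1667)·(2.1667) + (-3.8333)·(-3.8333) + (3.1667)·(3.1667) + (1.1667)·(1.1667) + (-1.8333)·(-1.8333)) / 5 = 34.8333/5 = 6.9667
  Sample standard deviations s_i = √(s[i,i]):
  s(X_1) = √(6.6667) = 2.582
  s(X_2) = √(5.3667) = 2.3166
  s(X_3) = √(6.9667) = 2.6394

Step 3 — r_{ij} = s_{ij} / (s_i · s_j):
  r[X_1,X_1] = 1 (diagonal).
  r[X_1,X_2] = -0.6667 / (2.582 · 2.3166) = -0.6667 / 5.9815 = -0.1115
  r[X_1,X_3] = -3.7333 / (2.582 · 2.6394) = -3.7333 / 6.815 = -0.5478
  r[X_2,X_2] = 1 (diagonal).
  r[X_2,X_3] = 3.2333 / (2.3166 · 2.6394) = 3.2333 / 6.1146 = 0.5288
  r[X_3,X_3] = 1 (diagonal).

R is symmetric with unit diagonal. Assembling:

R = [[1, -0.1115, -0.5478],
 [-0.1115, 1, 0.5288],
 [-0.5478, 0.5288, 1]]


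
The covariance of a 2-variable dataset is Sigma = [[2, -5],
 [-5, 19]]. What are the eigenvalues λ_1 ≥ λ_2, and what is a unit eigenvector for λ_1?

Step 1 — characteristic polynomial of 2×2 Sigma:
  det(Sigma - λI) = λ² - trace · λ + det = 0.
  trace = 2 + 19 = 21, det = 2·19 - (-5)² = 13.
Step 2 — discriminant:
  Δ = trace² - 4·det = 441 - 52 = 389.
Step 3 — eigenvalues:
  λ = (trace ± √Δ)/2 = (21 ± 19.7231)/2,
  λ_1 = 20.3615,  λ_2 = 0.6385.

Step 4 — unit eigenvector for λ_1: solve (Sigma - λ_1 I)v = 0. First row:
  (2 - 20.3615)·v_x + (-5)·v_y = 0, i.e. (-18.3615)·v_x + (-5)·v_y = 0,
  so v ∝ (b, λ_1 - a) = (-5, 18.3615); multiply by -1 so the first entry is positive: u = (5, -18.3615).
  ||u|| = √((5)² + (-18.3615)²) = √(362.1462) ≈ 19.0301,
  v_1 = u/||u|| ≈ (0.2627, -0.9649) (||v_1|| = 1).

λ_1 = 20.3615,  λ_2 = 0.6385;  v_1 ≈ (0.2627, -0.9649)


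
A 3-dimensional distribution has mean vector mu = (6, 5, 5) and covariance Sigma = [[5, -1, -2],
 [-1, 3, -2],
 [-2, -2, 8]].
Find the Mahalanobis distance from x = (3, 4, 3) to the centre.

Step 1 — centre the observation: (x - mu) = (-3, -1, -2).

Step 2 — invert Sigma (cofactor / det for 3×3, or solve directly):
  Sigma^{-1} = [[0.2778, 0.1667, 0.1111],
 [0.1667, 0.5, 0.1667],
 [0.1111, 0.1667, 0.1944]].

Step 3 — form the quadratic (x - mu)^T · Sigma^{-1} · (x - mu):
  Sigma^{-1} · (x - mu) = (-1.2222, -1.3333, -0.8889).
  (x - mu)^T · [Sigma^{-1} · (x - mu)] = (-3)·(-1.2222) + (-1)·(-1.3333) + (-2)·(-0.8889) = 6.7778.

Step 4 — take square root: d = √(6.7778) ≈ 2.6034.

d(x, mu) = √(6.7778) ≈ 2.6034


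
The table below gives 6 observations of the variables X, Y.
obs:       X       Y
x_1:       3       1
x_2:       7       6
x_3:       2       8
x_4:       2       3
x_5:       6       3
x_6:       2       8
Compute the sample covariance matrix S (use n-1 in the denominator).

Step 1 — column means:
  mean(X) = (3 + 7 + 2 + 2 + 6 + 2) / 6 = 22/6 = 3.6667
  mean(Y) = (1 + 6 + 8 + 3 + 3 + 8) / 6 = 29/6 = 4.8333

Step 2 — sample covariance S[i,j] = (1/(n-1)) · Σ_k (x_{k,i} - mean_i) · (x_{k,j} - mean_j), with n-1 = 5.
  S[X,X] = ((-0.6667)·(-0.6667) + (3.3333)·(3.3333) + (-1.6667)·(-1.6667) + (-1.6667)·(-1.6667) + (2.3333)·(2.3333) + (-1.6667)·(-1.6667)) / 5 = 25.3333/5 = 5.0667
  S[X,Y] = ((-0.6667)·(-3.8333) + (3.3333)·(1.1667) + (-1.6667)·(3.1667) + (-1.6667)·(-1.8333) + (2.3333)·(-1.8333) + (-1.6667)·(3.1667)) / 5 = -5.3333/5 = -1.0667
  S[Y,Y] = ((-3.8333)·(-3.8333) + (1.1667)·(1.1667) + (3.1667)·(3.1667) + (-1.8333)·(-1.8333) + (-1.8333)·(-1.8333) + (3.1667)·(3.1667)) / 5 = 42.8333/5 = 8.5667

S is symmetric (S[j,i] = S[i,j]). Assembling:

S = [[5.0667, -1.0667],
 [-1.0667, 8.5667]]


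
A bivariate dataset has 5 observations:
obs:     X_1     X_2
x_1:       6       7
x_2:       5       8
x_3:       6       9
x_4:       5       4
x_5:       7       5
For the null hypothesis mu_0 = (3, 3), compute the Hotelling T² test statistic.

Step 1 — sample mean vector:
  mean(X_1) = (6 + 5 + 6 + 5 + 7) / 5 = 29/5 = 5.8
  mean(X_2) = (7 + 8 + 9 + 4 + 5) / 5 = 33/5 = 6.6
  x̄ = (5.8, 6.6),  deviation x̄ - mu_0 = (5.8, 6.6) - (3, 3) = (2.8, 3.6).

Step 2 — sample covariance matrix, S[i,j] = (1/(n-1)) · Σ_k (x_{k,i} - mean_i) · (x_{k,j} - mean_j), divisor n-1 = 4:
  S[X_1,X_1] = ((0.2)·(0.2) + (-0.8)·(-0.8) + (0.2)·(0.2) + (-0.8)·(-0.8) + (1.2)·(1.2)) / 4 = 2.8/4 = 0.7
  S[X_1,X_2] = ((0.2)·(0.4) + (-0.8)·(1.4) + (0.2)·(2.4) + (-0.8)·(-2.6) + (1.2)·(-1.6)) / 4 = -0.4/4 = -0.1
  S[X_2,X_2] = ((0.4)·(0.4) + (1.4)·(1.4) + (2.4)·(2.4) + (-2.6)·(-2.6) + (-1.6)·(-1.6)) / 4 = 17.2/4 = 4.3
  S = [[0.7, -0.1],
 [-0.1, 4.3]].

Step 3 — invert S. det(S) = 0.7·4.3 - (-0.1)² = 3.
  S^{-1} = (1/det) · [[d, -b], [-b, a]] = [[1.4333, 0.0333],
 [0.0333, 0.2333]].

Step 4 — quadratic form (x̄ - mu_0)^T · S^{-1} · (x̄ - mu_0):
  S^{-1} · (x̄ - mu_0) = (4.1333, 0.9333),
  (x̄ - mu_0)^T · [...] = (2.8)·(4.1333) + (3.6)·(0.9333) = 14.9333.

Step 5 — scale by n: T² = 5 · 14.9333 = 74.6667.

T² ≈ 74.6667


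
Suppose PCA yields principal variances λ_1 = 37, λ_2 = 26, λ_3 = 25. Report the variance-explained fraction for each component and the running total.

Step 1 — total variance = trace(Sigma) = Σ λ_i = 37 + 26 + 25 = 88.

Step 2 — fraction explained by component i = λ_i / Σ λ:
  PC1: 37/88 = 0.4205
  PC2: 26/88 = 0.2955
  PC3: 25/88 = 0.2841

Step 3 — cumulative fraction after k components = (λ_1 + ... + λ_k) / Σ λ:
  k = 1: 37/88 = 0.4205
  k = 2: (37 + 26)/88 = 63/88 = 0.7159
  k = 3: (37 + 26 + 25)/88 = 88/88 = 1

Summary (fraction, with percent):

explained: PC1 0.4205 (42.05%), PC2 0.2955 (29.55%), PC3 0.2841 (28.41%);  cumulative: 0.4205, 0.7159, 1


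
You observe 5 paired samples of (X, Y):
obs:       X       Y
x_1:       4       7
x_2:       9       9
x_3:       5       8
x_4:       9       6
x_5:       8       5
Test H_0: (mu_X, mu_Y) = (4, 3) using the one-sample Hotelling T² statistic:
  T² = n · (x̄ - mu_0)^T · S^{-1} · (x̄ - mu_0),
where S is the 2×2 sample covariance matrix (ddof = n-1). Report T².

Step 1 — sample mean vector:
  mean(X) = (4 + 9 + 5 + 9 + 8) / 5 = 35/5 = 7
  mean(Y) = (7 + 9 + 8 + 6 + 5) / 5 = 35/5 = 7
  x̄ = (7, 7),  deviation x̄ - mu_0 = (7, 7) - (4, 3) = (3, 4).

Step 2 — sample covariance matrix, S[i,j] = (1/(n-1)) · Σ_k (x_{k,i} - mean_i) · (x_{k,j} - mean_j), divisor n-1 = 4:
  S[X,X] = ((-3)·(-3) + (2)·(2) + (-2)·(-2) + (2)·(2) + (1)·(1)) / 4 = 22/4 = 5.5
  S[X,Y] = ((-3)·(0) + (2)·(2) + (-2)·(1) + (2)·(-1) + (1)·(-2)) / 4 = -2/4 = -0.5
  S[Y,Y] = ((0)·(0) + (2)·(2) + (1)·(1) + (-1)·(-1) + (-2)·(-2)) / 4 = 10/4 = 2.5
  S = [[5.5, -0.5],
 [-0.5, 2.5]].

Step 3 — invert S. det(S) = 5.5·2.5 - (-0.5)² = 13.5.
  S^{-1} = (1/det) · [[d, -b], [-b, a]] = [[0.1852, 0.037],
 [0.037, 0.4074]].

Step 4 — quadratic form (x̄ - mu_0)^T · S^{-1} · (x̄ - mu_0):
  S^{-1} · (x̄ - mu_0) = (0.7037, 1.7407),
  (x̄ - mu_0)^T · [...] = (3)·(0.7037) + (4)·(1.7407) = 9.0741.

Step 5 — scale by n: T² = 5 · 9.0741 = 45.3704.

T² ≈ 45.3704
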